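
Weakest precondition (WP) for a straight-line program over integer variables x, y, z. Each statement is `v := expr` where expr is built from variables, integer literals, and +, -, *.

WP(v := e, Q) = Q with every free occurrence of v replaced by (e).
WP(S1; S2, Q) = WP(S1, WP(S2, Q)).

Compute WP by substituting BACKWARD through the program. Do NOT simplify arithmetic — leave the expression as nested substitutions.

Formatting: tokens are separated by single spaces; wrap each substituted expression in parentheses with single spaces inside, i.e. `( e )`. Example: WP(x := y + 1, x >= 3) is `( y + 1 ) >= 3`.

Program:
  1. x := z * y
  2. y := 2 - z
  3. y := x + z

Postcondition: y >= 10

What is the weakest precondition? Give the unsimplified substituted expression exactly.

Answer: ( ( z * y ) + z ) >= 10

Derivation:
post: y >= 10
stmt 3: y := x + z  -- replace 1 occurrence(s) of y with (x + z)
  => ( x + z ) >= 10
stmt 2: y := 2 - z  -- replace 0 occurrence(s) of y with (2 - z)
  => ( x + z ) >= 10
stmt 1: x := z * y  -- replace 1 occurrence(s) of x with (z * y)
  => ( ( z * y ) + z ) >= 10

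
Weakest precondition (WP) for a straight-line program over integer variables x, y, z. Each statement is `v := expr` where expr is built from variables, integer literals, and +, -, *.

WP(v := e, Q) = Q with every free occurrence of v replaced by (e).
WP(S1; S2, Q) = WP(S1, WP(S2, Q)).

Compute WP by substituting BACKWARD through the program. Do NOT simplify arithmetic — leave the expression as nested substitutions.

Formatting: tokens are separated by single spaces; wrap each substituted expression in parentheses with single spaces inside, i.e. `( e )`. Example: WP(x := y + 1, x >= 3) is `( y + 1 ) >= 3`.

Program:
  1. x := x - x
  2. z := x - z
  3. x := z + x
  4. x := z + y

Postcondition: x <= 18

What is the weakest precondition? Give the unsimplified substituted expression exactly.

post: x <= 18
stmt 4: x := z + y  -- replace 1 occurrence(s) of x with (z + y)
  => ( z + y ) <= 18
stmt 3: x := z + x  -- replace 0 occurrence(s) of x with (z + x)
  => ( z + y ) <= 18
stmt 2: z := x - z  -- replace 1 occurrence(s) of z with (x - z)
  => ( ( x - z ) + y ) <= 18
stmt 1: x := x - x  -- replace 1 occurrence(s) of x with (x - x)
  => ( ( ( x - x ) - z ) + y ) <= 18

Answer: ( ( ( x - x ) - z ) + y ) <= 18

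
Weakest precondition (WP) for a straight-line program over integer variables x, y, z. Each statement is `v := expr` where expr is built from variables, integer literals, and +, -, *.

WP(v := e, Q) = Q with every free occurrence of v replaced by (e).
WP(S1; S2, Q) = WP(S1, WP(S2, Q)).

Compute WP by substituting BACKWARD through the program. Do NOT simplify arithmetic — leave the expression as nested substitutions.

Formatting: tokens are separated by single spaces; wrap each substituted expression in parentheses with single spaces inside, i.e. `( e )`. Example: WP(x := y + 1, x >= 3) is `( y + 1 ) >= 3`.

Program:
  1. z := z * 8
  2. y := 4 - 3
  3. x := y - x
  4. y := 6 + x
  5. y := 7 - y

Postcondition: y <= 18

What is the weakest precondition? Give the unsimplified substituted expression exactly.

Answer: ( 7 - ( 6 + ( ( 4 - 3 ) - x ) ) ) <= 18

Derivation:
post: y <= 18
stmt 5: y := 7 - y  -- replace 1 occurrence(s) of y with (7 - y)
  => ( 7 - y ) <= 18
stmt 4: y := 6 + x  -- replace 1 occurrence(s) of y with (6 + x)
  => ( 7 - ( 6 + x ) ) <= 18
stmt 3: x := y - x  -- replace 1 occurrence(s) of x with (y - x)
  => ( 7 - ( 6 + ( y - x ) ) ) <= 18
stmt 2: y := 4 - 3  -- replace 1 occurrence(s) of y with (4 - 3)
  => ( 7 - ( 6 + ( ( 4 - 3 ) - x ) ) ) <= 18
stmt 1: z := z * 8  -- replace 0 occurrence(s) of z with (z * 8)
  => ( 7 - ( 6 + ( ( 4 - 3 ) - x ) ) ) <= 18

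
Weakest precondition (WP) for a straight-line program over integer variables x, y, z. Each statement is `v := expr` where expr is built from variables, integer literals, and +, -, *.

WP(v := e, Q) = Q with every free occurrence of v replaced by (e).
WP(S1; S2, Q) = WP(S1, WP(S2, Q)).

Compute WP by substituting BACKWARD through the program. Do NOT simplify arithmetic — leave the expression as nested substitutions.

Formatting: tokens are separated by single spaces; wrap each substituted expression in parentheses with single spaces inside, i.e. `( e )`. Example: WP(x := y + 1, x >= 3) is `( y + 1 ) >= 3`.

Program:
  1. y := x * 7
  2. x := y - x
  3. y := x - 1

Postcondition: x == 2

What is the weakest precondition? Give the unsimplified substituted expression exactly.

post: x == 2
stmt 3: y := x - 1  -- replace 0 occurrence(s) of y with (x - 1)
  => x == 2
stmt 2: x := y - x  -- replace 1 occurrence(s) of x with (y - x)
  => ( y - x ) == 2
stmt 1: y := x * 7  -- replace 1 occurrence(s) of y with (x * 7)
  => ( ( x * 7 ) - x ) == 2

Answer: ( ( x * 7 ) - x ) == 2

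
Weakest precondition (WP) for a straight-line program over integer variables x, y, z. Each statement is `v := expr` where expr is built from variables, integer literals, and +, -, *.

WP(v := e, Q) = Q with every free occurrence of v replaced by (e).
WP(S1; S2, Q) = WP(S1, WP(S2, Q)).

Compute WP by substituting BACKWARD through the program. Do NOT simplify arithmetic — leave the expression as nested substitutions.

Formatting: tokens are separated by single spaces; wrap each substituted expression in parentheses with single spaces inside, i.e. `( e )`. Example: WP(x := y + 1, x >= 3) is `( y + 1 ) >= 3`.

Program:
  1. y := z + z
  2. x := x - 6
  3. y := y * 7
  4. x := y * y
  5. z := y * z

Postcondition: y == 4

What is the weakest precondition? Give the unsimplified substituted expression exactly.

Answer: ( ( z + z ) * 7 ) == 4

Derivation:
post: y == 4
stmt 5: z := y * z  -- replace 0 occurrence(s) of z with (y * z)
  => y == 4
stmt 4: x := y * y  -- replace 0 occurrence(s) of x with (y * y)
  => y == 4
stmt 3: y := y * 7  -- replace 1 occurrence(s) of y with (y * 7)
  => ( y * 7 ) == 4
stmt 2: x := x - 6  -- replace 0 occurrence(s) of x with (x - 6)
  => ( y * 7 ) == 4
stmt 1: y := z + z  -- replace 1 occurrence(s) of y with (z + z)
  => ( ( z + z ) * 7 ) == 4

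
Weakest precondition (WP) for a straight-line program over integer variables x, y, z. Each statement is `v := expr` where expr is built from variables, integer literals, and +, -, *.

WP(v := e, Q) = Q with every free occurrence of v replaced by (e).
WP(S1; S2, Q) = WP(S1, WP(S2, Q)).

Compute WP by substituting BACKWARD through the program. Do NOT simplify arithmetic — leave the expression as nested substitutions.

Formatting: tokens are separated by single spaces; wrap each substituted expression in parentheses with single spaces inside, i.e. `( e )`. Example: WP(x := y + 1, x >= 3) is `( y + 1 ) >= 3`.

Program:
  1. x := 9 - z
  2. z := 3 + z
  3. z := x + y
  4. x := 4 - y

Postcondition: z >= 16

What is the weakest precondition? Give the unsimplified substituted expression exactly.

post: z >= 16
stmt 4: x := 4 - y  -- replace 0 occurrence(s) of x with (4 - y)
  => z >= 16
stmt 3: z := x + y  -- replace 1 occurrence(s) of z with (x + y)
  => ( x + y ) >= 16
stmt 2: z := 3 + z  -- replace 0 occurrence(s) of z with (3 + z)
  => ( x + y ) >= 16
stmt 1: x := 9 - z  -- replace 1 occurrence(s) of x with (9 - z)
  => ( ( 9 - z ) + y ) >= 16

Answer: ( ( 9 - z ) + y ) >= 16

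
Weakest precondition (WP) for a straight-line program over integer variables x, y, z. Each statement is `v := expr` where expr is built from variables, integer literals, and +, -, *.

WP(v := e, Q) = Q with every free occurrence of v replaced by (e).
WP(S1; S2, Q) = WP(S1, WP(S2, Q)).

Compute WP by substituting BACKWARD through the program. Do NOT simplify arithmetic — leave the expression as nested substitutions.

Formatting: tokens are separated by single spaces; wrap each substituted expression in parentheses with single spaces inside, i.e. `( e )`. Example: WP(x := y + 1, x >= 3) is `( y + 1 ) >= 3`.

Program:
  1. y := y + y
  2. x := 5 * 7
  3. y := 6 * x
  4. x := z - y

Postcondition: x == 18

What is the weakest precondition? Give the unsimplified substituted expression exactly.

post: x == 18
stmt 4: x := z - y  -- replace 1 occurrence(s) of x with (z - y)
  => ( z - y ) == 18
stmt 3: y := 6 * x  -- replace 1 occurrence(s) of y with (6 * x)
  => ( z - ( 6 * x ) ) == 18
stmt 2: x := 5 * 7  -- replace 1 occurrence(s) of x with (5 * 7)
  => ( z - ( 6 * ( 5 * 7 ) ) ) == 18
stmt 1: y := y + y  -- replace 0 occurrence(s) of y with (y + y)
  => ( z - ( 6 * ( 5 * 7 ) ) ) == 18

Answer: ( z - ( 6 * ( 5 * 7 ) ) ) == 18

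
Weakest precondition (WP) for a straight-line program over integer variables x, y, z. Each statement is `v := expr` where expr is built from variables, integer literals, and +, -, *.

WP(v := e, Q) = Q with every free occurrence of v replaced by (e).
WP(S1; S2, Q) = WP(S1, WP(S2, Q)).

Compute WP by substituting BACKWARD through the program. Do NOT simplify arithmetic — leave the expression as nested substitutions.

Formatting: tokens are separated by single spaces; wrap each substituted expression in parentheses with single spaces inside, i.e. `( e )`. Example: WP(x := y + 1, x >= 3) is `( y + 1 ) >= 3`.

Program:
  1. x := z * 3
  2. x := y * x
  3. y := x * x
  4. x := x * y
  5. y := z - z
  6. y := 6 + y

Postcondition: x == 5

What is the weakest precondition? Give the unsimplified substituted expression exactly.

post: x == 5
stmt 6: y := 6 + y  -- replace 0 occurrence(s) of y with (6 + y)
  => x == 5
stmt 5: y := z - z  -- replace 0 occurrence(s) of y with (z - z)
  => x == 5
stmt 4: x := x * y  -- replace 1 occurrence(s) of x with (x * y)
  => ( x * y ) == 5
stmt 3: y := x * x  -- replace 1 occurrence(s) of y with (x * x)
  => ( x * ( x * x ) ) == 5
stmt 2: x := y * x  -- replace 3 occurrence(s) of x with (y * x)
  => ( ( y * x ) * ( ( y * x ) * ( y * x ) ) ) == 5
stmt 1: x := z * 3  -- replace 3 occurrence(s) of x with (z * 3)
  => ( ( y * ( z * 3 ) ) * ( ( y * ( z * 3 ) ) * ( y * ( z * 3 ) ) ) ) == 5

Answer: ( ( y * ( z * 3 ) ) * ( ( y * ( z * 3 ) ) * ( y * ( z * 3 ) ) ) ) == 5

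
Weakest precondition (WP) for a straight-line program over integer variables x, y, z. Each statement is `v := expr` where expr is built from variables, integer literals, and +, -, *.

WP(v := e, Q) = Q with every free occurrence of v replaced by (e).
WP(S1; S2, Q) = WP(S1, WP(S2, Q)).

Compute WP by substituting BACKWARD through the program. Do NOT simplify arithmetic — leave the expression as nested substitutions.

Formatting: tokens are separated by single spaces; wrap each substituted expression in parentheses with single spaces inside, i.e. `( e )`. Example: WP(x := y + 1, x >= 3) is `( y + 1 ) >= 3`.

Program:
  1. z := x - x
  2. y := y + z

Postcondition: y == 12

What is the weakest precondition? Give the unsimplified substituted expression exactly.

post: y == 12
stmt 2: y := y + z  -- replace 1 occurrence(s) of y with (y + z)
  => ( y + z ) == 12
stmt 1: z := x - x  -- replace 1 occurrence(s) of z with (x - x)
  => ( y + ( x - x ) ) == 12

Answer: ( y + ( x - x ) ) == 12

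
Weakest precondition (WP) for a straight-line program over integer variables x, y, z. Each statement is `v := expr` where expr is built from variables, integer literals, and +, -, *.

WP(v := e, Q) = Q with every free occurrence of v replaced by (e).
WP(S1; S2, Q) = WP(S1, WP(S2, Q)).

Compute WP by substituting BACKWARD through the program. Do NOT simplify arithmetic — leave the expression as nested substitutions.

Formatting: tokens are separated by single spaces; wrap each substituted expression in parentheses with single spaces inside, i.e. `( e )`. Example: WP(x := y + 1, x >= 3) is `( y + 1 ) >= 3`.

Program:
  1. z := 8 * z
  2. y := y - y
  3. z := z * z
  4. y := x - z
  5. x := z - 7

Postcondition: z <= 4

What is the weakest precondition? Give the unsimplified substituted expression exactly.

post: z <= 4
stmt 5: x := z - 7  -- replace 0 occurrence(s) of x with (z - 7)
  => z <= 4
stmt 4: y := x - z  -- replace 0 occurrence(s) of y with (x - z)
  => z <= 4
stmt 3: z := z * z  -- replace 1 occurrence(s) of z with (z * z)
  => ( z * z ) <= 4
stmt 2: y := y - y  -- replace 0 occurrence(s) of y with (y - y)
  => ( z * z ) <= 4
stmt 1: z := 8 * z  -- replace 2 occurrence(s) of z with (8 * z)
  => ( ( 8 * z ) * ( 8 * z ) ) <= 4

Answer: ( ( 8 * z ) * ( 8 * z ) ) <= 4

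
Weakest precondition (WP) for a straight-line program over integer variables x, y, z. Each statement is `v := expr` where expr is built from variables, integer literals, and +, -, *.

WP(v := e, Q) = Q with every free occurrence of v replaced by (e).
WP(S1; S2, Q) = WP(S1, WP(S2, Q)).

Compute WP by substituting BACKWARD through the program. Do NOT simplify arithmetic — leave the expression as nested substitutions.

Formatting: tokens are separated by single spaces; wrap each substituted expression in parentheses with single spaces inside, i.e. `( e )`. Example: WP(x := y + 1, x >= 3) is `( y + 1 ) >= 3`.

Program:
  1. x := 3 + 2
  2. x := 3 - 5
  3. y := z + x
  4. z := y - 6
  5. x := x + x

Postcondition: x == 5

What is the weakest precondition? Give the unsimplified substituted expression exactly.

post: x == 5
stmt 5: x := x + x  -- replace 1 occurrence(s) of x with (x + x)
  => ( x + x ) == 5
stmt 4: z := y - 6  -- replace 0 occurrence(s) of z with (y - 6)
  => ( x + x ) == 5
stmt 3: y := z + x  -- replace 0 occurrence(s) of y with (z + x)
  => ( x + x ) == 5
stmt 2: x := 3 - 5  -- replace 2 occurrence(s) of x with (3 - 5)
  => ( ( 3 - 5 ) + ( 3 - 5 ) ) == 5
stmt 1: x := 3 + 2  -- replace 0 occurrence(s) of x with (3 + 2)
  => ( ( 3 - 5 ) + ( 3 - 5 ) ) == 5

Answer: ( ( 3 - 5 ) + ( 3 - 5 ) ) == 5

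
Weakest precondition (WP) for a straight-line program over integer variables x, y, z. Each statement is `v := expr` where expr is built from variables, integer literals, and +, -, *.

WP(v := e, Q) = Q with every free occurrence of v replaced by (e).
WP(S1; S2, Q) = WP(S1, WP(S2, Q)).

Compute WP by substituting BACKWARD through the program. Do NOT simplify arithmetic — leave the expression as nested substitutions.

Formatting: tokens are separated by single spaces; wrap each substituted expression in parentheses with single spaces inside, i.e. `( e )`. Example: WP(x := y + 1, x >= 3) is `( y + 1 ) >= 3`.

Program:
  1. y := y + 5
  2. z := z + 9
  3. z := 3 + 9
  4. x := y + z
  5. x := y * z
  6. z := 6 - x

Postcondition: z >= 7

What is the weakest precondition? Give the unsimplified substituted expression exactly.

Answer: ( 6 - ( ( y + 5 ) * ( 3 + 9 ) ) ) >= 7

Derivation:
post: z >= 7
stmt 6: z := 6 - x  -- replace 1 occurrence(s) of z with (6 - x)
  => ( 6 - x ) >= 7
stmt 5: x := y * z  -- replace 1 occurrence(s) of x with (y * z)
  => ( 6 - ( y * z ) ) >= 7
stmt 4: x := y + z  -- replace 0 occurrence(s) of x with (y + z)
  => ( 6 - ( y * z ) ) >= 7
stmt 3: z := 3 + 9  -- replace 1 occurrence(s) of z with (3 + 9)
  => ( 6 - ( y * ( 3 + 9 ) ) ) >= 7
stmt 2: z := z + 9  -- replace 0 occurrence(s) of z with (z + 9)
  => ( 6 - ( y * ( 3 + 9 ) ) ) >= 7
stmt 1: y := y + 5  -- replace 1 occurrence(s) of y with (y + 5)
  => ( 6 - ( ( y + 5 ) * ( 3 + 9 ) ) ) >= 7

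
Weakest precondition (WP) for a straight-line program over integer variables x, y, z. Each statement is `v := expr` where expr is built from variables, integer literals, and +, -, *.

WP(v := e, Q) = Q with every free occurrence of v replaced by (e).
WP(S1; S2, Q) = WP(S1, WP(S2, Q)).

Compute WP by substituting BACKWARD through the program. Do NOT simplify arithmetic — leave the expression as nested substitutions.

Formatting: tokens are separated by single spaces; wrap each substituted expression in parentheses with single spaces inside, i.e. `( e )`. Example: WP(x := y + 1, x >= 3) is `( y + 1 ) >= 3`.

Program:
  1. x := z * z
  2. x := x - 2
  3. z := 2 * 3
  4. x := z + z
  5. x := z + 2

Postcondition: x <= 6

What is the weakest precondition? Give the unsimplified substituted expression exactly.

Answer: ( ( 2 * 3 ) + 2 ) <= 6

Derivation:
post: x <= 6
stmt 5: x := z + 2  -- replace 1 occurrence(s) of x with (z + 2)
  => ( z + 2 ) <= 6
stmt 4: x := z + z  -- replace 0 occurrence(s) of x with (z + z)
  => ( z + 2 ) <= 6
stmt 3: z := 2 * 3  -- replace 1 occurrence(s) of z with (2 * 3)
  => ( ( 2 * 3 ) + 2 ) <= 6
stmt 2: x := x - 2  -- replace 0 occurrence(s) of x with (x - 2)
  => ( ( 2 * 3 ) + 2 ) <= 6
stmt 1: x := z * z  -- replace 0 occurrence(s) of x with (z * z)
  => ( ( 2 * 3 ) + 2 ) <= 6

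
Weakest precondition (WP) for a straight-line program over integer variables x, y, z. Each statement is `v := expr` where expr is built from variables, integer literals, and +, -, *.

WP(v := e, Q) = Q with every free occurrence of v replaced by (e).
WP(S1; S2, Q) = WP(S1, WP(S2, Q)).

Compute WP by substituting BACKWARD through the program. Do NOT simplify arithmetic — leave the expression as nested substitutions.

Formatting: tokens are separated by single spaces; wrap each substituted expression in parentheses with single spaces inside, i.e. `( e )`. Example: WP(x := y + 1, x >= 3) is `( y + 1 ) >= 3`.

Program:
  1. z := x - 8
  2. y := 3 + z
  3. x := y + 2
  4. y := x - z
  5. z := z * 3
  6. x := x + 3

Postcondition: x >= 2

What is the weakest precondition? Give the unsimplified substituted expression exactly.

post: x >= 2
stmt 6: x := x + 3  -- replace 1 occurrence(s) of x with (x + 3)
  => ( x + 3 ) >= 2
stmt 5: z := z * 3  -- replace 0 occurrence(s) of z with (z * 3)
  => ( x + 3 ) >= 2
stmt 4: y := x - z  -- replace 0 occurrence(s) of y with (x - z)
  => ( x + 3 ) >= 2
stmt 3: x := y + 2  -- replace 1 occurrence(s) of x with (y + 2)
  => ( ( y + 2 ) + 3 ) >= 2
stmt 2: y := 3 + z  -- replace 1 occurrence(s) of y with (3 + z)
  => ( ( ( 3 + z ) + 2 ) + 3 ) >= 2
stmt 1: z := x - 8  -- replace 1 occurrence(s) of z with (x - 8)
  => ( ( ( 3 + ( x - 8 ) ) + 2 ) + 3 ) >= 2

Answer: ( ( ( 3 + ( x - 8 ) ) + 2 ) + 3 ) >= 2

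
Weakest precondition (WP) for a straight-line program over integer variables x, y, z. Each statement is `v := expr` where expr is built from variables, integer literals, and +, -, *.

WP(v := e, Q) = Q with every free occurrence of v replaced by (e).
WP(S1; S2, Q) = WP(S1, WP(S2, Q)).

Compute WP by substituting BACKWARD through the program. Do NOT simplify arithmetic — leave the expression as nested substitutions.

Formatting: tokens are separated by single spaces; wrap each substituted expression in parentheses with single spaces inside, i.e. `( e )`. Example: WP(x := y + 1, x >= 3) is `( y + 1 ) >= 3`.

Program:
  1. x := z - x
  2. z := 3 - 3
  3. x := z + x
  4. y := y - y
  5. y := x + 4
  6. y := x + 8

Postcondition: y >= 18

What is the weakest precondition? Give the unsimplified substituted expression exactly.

post: y >= 18
stmt 6: y := x + 8  -- replace 1 occurrence(s) of y with (x + 8)
  => ( x + 8 ) >= 18
stmt 5: y := x + 4  -- replace 0 occurrence(s) of y with (x + 4)
  => ( x + 8 ) >= 18
stmt 4: y := y - y  -- replace 0 occurrence(s) of y with (y - y)
  => ( x + 8 ) >= 18
stmt 3: x := z + x  -- replace 1 occurrence(s) of x with (z + x)
  => ( ( z + x ) + 8 ) >= 18
stmt 2: z := 3 - 3  -- replace 1 occurrence(s) of z with (3 - 3)
  => ( ( ( 3 - 3 ) + x ) + 8 ) >= 18
stmt 1: x := z - x  -- replace 1 occurrence(s) of x with (z - x)
  => ( ( ( 3 - 3 ) + ( z - x ) ) + 8 ) >= 18

Answer: ( ( ( 3 - 3 ) + ( z - x ) ) + 8 ) >= 18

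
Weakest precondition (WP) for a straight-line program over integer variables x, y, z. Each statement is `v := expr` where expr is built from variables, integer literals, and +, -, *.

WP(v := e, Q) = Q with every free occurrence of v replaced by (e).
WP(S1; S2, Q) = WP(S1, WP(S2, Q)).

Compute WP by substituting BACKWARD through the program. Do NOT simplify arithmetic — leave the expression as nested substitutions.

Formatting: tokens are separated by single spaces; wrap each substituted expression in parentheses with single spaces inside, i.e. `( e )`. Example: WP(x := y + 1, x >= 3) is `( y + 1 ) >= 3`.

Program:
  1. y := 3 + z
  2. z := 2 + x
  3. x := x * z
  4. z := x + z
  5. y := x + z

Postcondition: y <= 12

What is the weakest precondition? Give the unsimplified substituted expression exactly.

post: y <= 12
stmt 5: y := x + z  -- replace 1 occurrence(s) of y with (x + z)
  => ( x + z ) <= 12
stmt 4: z := x + z  -- replace 1 occurrence(s) of z with (x + z)
  => ( x + ( x + z ) ) <= 12
stmt 3: x := x * z  -- replace 2 occurrence(s) of x with (x * z)
  => ( ( x * z ) + ( ( x * z ) + z ) ) <= 12
stmt 2: z := 2 + x  -- replace 3 occurrence(s) of z with (2 + x)
  => ( ( x * ( 2 + x ) ) + ( ( x * ( 2 + x ) ) + ( 2 + x ) ) ) <= 12
stmt 1: y := 3 + z  -- replace 0 occurrence(s) of y with (3 + z)
  => ( ( x * ( 2 + x ) ) + ( ( x * ( 2 + x ) ) + ( 2 + x ) ) ) <= 12

Answer: ( ( x * ( 2 + x ) ) + ( ( x * ( 2 + x ) ) + ( 2 + x ) ) ) <= 12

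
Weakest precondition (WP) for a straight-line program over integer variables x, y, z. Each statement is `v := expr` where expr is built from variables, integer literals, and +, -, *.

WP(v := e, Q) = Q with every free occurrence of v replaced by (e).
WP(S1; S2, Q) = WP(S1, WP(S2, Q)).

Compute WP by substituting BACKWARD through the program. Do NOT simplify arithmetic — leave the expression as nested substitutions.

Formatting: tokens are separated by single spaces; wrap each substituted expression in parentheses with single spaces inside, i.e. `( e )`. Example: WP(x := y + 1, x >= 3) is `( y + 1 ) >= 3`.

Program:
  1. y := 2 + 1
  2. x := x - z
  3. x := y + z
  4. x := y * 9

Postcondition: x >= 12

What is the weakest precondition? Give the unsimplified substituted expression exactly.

post: x >= 12
stmt 4: x := y * 9  -- replace 1 occurrence(s) of x with (y * 9)
  => ( y * 9 ) >= 12
stmt 3: x := y + z  -- replace 0 occurrence(s) of x with (y + z)
  => ( y * 9 ) >= 12
stmt 2: x := x - z  -- replace 0 occurrence(s) of x with (x - z)
  => ( y * 9 ) >= 12
stmt 1: y := 2 + 1  -- replace 1 occurrence(s) of y with (2 + 1)
  => ( ( 2 + 1 ) * 9 ) >= 12

Answer: ( ( 2 + 1 ) * 9 ) >= 12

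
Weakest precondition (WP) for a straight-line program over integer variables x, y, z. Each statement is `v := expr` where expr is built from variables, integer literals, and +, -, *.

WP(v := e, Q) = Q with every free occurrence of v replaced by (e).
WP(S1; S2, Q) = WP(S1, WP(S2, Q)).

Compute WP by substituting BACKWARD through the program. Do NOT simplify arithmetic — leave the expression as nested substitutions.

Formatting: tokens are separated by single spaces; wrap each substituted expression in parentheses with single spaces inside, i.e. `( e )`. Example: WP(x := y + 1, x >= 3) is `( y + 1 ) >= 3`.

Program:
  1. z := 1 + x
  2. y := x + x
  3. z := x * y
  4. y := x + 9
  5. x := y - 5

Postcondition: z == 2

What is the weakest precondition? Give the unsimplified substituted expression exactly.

Answer: ( x * ( x + x ) ) == 2

Derivation:
post: z == 2
stmt 5: x := y - 5  -- replace 0 occurrence(s) of x with (y - 5)
  => z == 2
stmt 4: y := x + 9  -- replace 0 occurrence(s) of y with (x + 9)
  => z == 2
stmt 3: z := x * y  -- replace 1 occurrence(s) of z with (x * y)
  => ( x * y ) == 2
stmt 2: y := x + x  -- replace 1 occurrence(s) of y with (x + x)
  => ( x * ( x + x ) ) == 2
stmt 1: z := 1 + x  -- replace 0 occurrence(s) of z with (1 + x)
  => ( x * ( x + x ) ) == 2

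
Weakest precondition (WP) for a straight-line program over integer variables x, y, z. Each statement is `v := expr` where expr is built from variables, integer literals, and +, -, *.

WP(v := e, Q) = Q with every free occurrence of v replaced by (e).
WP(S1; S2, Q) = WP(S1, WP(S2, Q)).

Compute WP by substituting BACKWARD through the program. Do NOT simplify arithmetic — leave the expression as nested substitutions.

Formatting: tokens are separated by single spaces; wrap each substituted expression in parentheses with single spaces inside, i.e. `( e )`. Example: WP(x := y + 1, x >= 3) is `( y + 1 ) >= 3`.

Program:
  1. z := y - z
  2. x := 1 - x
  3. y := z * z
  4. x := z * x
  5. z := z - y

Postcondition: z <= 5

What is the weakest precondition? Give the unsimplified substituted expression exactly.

Answer: ( ( y - z ) - ( ( y - z ) * ( y - z ) ) ) <= 5

Derivation:
post: z <= 5
stmt 5: z := z - y  -- replace 1 occurrence(s) of z with (z - y)
  => ( z - y ) <= 5
stmt 4: x := z * x  -- replace 0 occurrence(s) of x with (z * x)
  => ( z - y ) <= 5
stmt 3: y := z * z  -- replace 1 occurrence(s) of y with (z * z)
  => ( z - ( z * z ) ) <= 5
stmt 2: x := 1 - x  -- replace 0 occurrence(s) of x with (1 - x)
  => ( z - ( z * z ) ) <= 5
stmt 1: z := y - z  -- replace 3 occurrence(s) of z with (y - z)
  => ( ( y - z ) - ( ( y - z ) * ( y - z ) ) ) <= 5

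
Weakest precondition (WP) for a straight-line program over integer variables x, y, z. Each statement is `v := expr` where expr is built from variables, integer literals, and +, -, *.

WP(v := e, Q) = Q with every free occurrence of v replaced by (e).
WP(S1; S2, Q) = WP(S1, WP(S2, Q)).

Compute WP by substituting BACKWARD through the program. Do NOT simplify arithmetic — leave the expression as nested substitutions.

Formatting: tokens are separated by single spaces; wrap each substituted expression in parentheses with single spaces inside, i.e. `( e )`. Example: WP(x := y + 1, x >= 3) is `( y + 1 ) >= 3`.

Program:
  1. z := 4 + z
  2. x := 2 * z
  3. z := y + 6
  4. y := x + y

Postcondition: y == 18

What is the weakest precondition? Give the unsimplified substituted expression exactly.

post: y == 18
stmt 4: y := x + y  -- replace 1 occurrence(s) of y with (x + y)
  => ( x + y ) == 18
stmt 3: z := y + 6  -- replace 0 occurrence(s) of z with (y + 6)
  => ( x + y ) == 18
stmt 2: x := 2 * z  -- replace 1 occurrence(s) of x with (2 * z)
  => ( ( 2 * z ) + y ) == 18
stmt 1: z := 4 + z  -- replace 1 occurrence(s) of z with (4 + z)
  => ( ( 2 * ( 4 + z ) ) + y ) == 18

Answer: ( ( 2 * ( 4 + z ) ) + y ) == 18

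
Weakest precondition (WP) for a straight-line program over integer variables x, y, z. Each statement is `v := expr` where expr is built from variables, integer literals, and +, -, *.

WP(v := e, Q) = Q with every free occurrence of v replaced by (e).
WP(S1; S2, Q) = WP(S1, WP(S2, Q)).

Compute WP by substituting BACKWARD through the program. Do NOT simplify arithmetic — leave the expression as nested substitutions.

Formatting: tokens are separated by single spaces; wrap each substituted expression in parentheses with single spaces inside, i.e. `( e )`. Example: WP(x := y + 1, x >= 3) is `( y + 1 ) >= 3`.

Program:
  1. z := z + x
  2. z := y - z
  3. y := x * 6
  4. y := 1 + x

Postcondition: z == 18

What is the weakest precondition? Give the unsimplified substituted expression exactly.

Answer: ( y - ( z + x ) ) == 18

Derivation:
post: z == 18
stmt 4: y := 1 + x  -- replace 0 occurrence(s) of y with (1 + x)
  => z == 18
stmt 3: y := x * 6  -- replace 0 occurrence(s) of y with (x * 6)
  => z == 18
stmt 2: z := y - z  -- replace 1 occurrence(s) of z with (y - z)
  => ( y - z ) == 18
stmt 1: z := z + x  -- replace 1 occurrence(s) of z with (z + x)
  => ( y - ( z + x ) ) == 18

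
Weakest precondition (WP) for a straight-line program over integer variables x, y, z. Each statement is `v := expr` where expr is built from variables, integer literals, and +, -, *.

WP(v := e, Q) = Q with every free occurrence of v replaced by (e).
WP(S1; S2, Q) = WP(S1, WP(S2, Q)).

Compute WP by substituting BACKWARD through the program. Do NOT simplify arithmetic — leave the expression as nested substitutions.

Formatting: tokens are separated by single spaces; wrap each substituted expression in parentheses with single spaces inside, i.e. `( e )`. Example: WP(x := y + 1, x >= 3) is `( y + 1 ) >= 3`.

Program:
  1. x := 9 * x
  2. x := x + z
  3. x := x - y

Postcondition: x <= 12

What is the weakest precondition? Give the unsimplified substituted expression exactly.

Answer: ( ( ( 9 * x ) + z ) - y ) <= 12

Derivation:
post: x <= 12
stmt 3: x := x - y  -- replace 1 occurrence(s) of x with (x - y)
  => ( x - y ) <= 12
stmt 2: x := x + z  -- replace 1 occurrence(s) of x with (x + z)
  => ( ( x + z ) - y ) <= 12
stmt 1: x := 9 * x  -- replace 1 occurrence(s) of x with (9 * x)
  => ( ( ( 9 * x ) + z ) - y ) <= 12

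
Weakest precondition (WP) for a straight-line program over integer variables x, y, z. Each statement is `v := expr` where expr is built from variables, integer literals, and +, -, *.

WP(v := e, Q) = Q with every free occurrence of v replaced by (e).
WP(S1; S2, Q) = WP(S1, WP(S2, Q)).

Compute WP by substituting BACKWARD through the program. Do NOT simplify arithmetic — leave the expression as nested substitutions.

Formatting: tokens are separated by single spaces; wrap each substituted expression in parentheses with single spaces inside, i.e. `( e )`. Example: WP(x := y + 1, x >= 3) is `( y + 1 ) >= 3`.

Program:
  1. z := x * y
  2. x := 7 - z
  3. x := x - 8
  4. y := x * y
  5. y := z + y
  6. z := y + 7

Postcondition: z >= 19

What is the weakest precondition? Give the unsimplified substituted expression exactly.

post: z >= 19
stmt 6: z := y + 7  -- replace 1 occurrence(s) of z with (y + 7)
  => ( y + 7 ) >= 19
stmt 5: y := z + y  -- replace 1 occurrence(s) of y with (z + y)
  => ( ( z + y ) + 7 ) >= 19
stmt 4: y := x * y  -- replace 1 occurrence(s) of y with (x * y)
  => ( ( z + ( x * y ) ) + 7 ) >= 19
stmt 3: x := x - 8  -- replace 1 occurrence(s) of x with (x - 8)
  => ( ( z + ( ( x - 8 ) * y ) ) + 7 ) >= 19
stmt 2: x := 7 - z  -- replace 1 occurrence(s) of x with (7 - z)
  => ( ( z + ( ( ( 7 - z ) - 8 ) * y ) ) + 7 ) >= 19
stmt 1: z := x * y  -- replace 2 occurrence(s) of z with (x * y)
  => ( ( ( x * y ) + ( ( ( 7 - ( x * y ) ) - 8 ) * y ) ) + 7 ) >= 19

Answer: ( ( ( x * y ) + ( ( ( 7 - ( x * y ) ) - 8 ) * y ) ) + 7 ) >= 19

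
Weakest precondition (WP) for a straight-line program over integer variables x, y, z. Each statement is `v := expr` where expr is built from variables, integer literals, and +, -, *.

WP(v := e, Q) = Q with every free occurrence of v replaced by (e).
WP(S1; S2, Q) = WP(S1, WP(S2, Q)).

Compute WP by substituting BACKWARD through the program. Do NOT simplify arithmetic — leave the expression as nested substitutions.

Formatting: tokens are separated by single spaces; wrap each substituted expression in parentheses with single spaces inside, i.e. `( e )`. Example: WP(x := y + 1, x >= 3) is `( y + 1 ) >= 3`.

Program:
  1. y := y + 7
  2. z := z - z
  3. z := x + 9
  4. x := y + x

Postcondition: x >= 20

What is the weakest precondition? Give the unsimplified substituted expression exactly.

Answer: ( ( y + 7 ) + x ) >= 20

Derivation:
post: x >= 20
stmt 4: x := y + x  -- replace 1 occurrence(s) of x with (y + x)
  => ( y + x ) >= 20
stmt 3: z := x + 9  -- replace 0 occurrence(s) of z with (x + 9)
  => ( y + x ) >= 20
stmt 2: z := z - z  -- replace 0 occurrence(s) of z with (z - z)
  => ( y + x ) >= 20
stmt 1: y := y + 7  -- replace 1 occurrence(s) of y with (y + 7)
  => ( ( y + 7 ) + x ) >= 20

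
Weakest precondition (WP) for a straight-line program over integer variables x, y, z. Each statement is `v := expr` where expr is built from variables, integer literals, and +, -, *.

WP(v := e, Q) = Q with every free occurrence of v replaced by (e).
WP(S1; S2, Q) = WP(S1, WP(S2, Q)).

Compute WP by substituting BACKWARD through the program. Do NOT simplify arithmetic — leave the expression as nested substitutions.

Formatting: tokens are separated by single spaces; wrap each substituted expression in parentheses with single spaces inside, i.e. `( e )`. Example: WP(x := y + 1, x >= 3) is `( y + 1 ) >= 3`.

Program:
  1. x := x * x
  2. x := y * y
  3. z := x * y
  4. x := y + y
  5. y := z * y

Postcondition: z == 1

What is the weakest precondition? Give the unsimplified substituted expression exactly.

Answer: ( ( y * y ) * y ) == 1

Derivation:
post: z == 1
stmt 5: y := z * y  -- replace 0 occurrence(s) of y with (z * y)
  => z == 1
stmt 4: x := y + y  -- replace 0 occurrence(s) of x with (y + y)
  => z == 1
stmt 3: z := x * y  -- replace 1 occurrence(s) of z with (x * y)
  => ( x * y ) == 1
stmt 2: x := y * y  -- replace 1 occurrence(s) of x with (y * y)
  => ( ( y * y ) * y ) == 1
stmt 1: x := x * x  -- replace 0 occurrence(s) of x with (x * x)
  => ( ( y * y ) * y ) == 1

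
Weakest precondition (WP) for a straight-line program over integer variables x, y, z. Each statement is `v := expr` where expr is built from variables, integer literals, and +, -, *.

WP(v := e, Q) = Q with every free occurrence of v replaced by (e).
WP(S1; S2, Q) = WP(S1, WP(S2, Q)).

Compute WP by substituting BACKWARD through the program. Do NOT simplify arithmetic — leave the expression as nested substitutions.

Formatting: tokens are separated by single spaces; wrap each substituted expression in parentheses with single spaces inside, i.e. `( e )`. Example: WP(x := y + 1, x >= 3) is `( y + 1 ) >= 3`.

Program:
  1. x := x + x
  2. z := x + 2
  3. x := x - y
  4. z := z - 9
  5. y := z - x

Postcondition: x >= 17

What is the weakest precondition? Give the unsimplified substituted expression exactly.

Answer: ( ( x + x ) - y ) >= 17

Derivation:
post: x >= 17
stmt 5: y := z - x  -- replace 0 occurrence(s) of y with (z - x)
  => x >= 17
stmt 4: z := z - 9  -- replace 0 occurrence(s) of z with (z - 9)
  => x >= 17
stmt 3: x := x - y  -- replace 1 occurrence(s) of x with (x - y)
  => ( x - y ) >= 17
stmt 2: z := x + 2  -- replace 0 occurrence(s) of z with (x + 2)
  => ( x - y ) >= 17
stmt 1: x := x + x  -- replace 1 occurrence(s) of x with (x + x)
  => ( ( x + x ) - y ) >= 17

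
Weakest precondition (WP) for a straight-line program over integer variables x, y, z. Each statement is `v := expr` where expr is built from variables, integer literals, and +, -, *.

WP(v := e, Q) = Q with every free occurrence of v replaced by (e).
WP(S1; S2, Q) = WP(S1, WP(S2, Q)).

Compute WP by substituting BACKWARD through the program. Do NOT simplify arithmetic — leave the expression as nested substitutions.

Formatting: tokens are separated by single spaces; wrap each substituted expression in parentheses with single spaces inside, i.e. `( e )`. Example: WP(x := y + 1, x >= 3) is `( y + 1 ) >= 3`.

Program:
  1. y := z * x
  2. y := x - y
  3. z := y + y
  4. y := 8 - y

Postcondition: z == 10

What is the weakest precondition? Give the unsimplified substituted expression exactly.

post: z == 10
stmt 4: y := 8 - y  -- replace 0 occurrence(s) of y with (8 - y)
  => z == 10
stmt 3: z := y + y  -- replace 1 occurrence(s) of z with (y + y)
  => ( y + y ) == 10
stmt 2: y := x - y  -- replace 2 occurrence(s) of y with (x - y)
  => ( ( x - y ) + ( x - y ) ) == 10
stmt 1: y := z * x  -- replace 2 occurrence(s) of y with (z * x)
  => ( ( x - ( z * x ) ) + ( x - ( z * x ) ) ) == 10

Answer: ( ( x - ( z * x ) ) + ( x - ( z * x ) ) ) == 10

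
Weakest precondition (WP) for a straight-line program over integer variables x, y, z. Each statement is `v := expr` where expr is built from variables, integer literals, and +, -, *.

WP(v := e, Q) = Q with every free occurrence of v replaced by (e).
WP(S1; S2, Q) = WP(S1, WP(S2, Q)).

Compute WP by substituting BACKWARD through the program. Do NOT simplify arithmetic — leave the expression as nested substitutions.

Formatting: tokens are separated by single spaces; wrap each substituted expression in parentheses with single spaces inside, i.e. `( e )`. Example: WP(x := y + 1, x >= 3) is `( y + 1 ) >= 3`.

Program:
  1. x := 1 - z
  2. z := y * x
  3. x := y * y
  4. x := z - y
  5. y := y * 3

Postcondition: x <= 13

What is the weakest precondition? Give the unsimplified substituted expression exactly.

post: x <= 13
stmt 5: y := y * 3  -- replace 0 occurrence(s) of y with (y * 3)
  => x <= 13
stmt 4: x := z - y  -- replace 1 occurrence(s) of x with (z - y)
  => ( z - y ) <= 13
stmt 3: x := y * y  -- replace 0 occurrence(s) of x with (y * y)
  => ( z - y ) <= 13
stmt 2: z := y * x  -- replace 1 occurrence(s) of z with (y * x)
  => ( ( y * x ) - y ) <= 13
stmt 1: x := 1 - z  -- replace 1 occurrence(s) of x with (1 - z)
  => ( ( y * ( 1 - z ) ) - y ) <= 13

Answer: ( ( y * ( 1 - z ) ) - y ) <= 13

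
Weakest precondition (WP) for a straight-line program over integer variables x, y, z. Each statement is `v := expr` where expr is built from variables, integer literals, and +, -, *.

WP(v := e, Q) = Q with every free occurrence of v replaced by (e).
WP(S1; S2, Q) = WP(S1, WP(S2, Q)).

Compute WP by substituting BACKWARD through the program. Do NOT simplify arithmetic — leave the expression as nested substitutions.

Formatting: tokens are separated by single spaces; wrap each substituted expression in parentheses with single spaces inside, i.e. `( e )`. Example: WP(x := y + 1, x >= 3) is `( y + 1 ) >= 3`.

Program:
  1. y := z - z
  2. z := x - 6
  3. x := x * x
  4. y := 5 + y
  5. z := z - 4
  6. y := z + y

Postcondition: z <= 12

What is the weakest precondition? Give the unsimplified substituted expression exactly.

post: z <= 12
stmt 6: y := z + y  -- replace 0 occurrence(s) of y with (z + y)
  => z <= 12
stmt 5: z := z - 4  -- replace 1 occurrence(s) of z with (z - 4)
  => ( z - 4 ) <= 12
stmt 4: y := 5 + y  -- replace 0 occurrence(s) of y with (5 + y)
  => ( z - 4 ) <= 12
stmt 3: x := x * x  -- replace 0 occurrence(s) of x with (x * x)
  => ( z - 4 ) <= 12
stmt 2: z := x - 6  -- replace 1 occurrence(s) of z with (x - 6)
  => ( ( x - 6 ) - 4 ) <= 12
stmt 1: y := z - z  -- replace 0 occurrence(s) of y with (z - z)
  => ( ( x - 6 ) - 4 ) <= 12

Answer: ( ( x - 6 ) - 4 ) <= 12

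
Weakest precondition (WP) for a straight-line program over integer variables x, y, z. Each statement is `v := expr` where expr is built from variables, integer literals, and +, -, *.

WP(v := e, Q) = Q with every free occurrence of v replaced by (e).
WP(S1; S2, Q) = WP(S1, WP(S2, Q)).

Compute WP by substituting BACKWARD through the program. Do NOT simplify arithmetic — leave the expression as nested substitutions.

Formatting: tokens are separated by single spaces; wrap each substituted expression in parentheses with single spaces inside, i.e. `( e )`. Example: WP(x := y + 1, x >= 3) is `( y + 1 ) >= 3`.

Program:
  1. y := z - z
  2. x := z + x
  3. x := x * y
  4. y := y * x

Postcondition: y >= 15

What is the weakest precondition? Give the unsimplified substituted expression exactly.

post: y >= 15
stmt 4: y := y * x  -- replace 1 occurrence(s) of y with (y * x)
  => ( y * x ) >= 15
stmt 3: x := x * y  -- replace 1 occurrence(s) of x with (x * y)
  => ( y * ( x * y ) ) >= 15
stmt 2: x := z + x  -- replace 1 occurrence(s) of x with (z + x)
  => ( y * ( ( z + x ) * y ) ) >= 15
stmt 1: y := z - z  -- replace 2 occurrence(s) of y with (z - z)
  => ( ( z - z ) * ( ( z + x ) * ( z - z ) ) ) >= 15

Answer: ( ( z - z ) * ( ( z + x ) * ( z - z ) ) ) >= 15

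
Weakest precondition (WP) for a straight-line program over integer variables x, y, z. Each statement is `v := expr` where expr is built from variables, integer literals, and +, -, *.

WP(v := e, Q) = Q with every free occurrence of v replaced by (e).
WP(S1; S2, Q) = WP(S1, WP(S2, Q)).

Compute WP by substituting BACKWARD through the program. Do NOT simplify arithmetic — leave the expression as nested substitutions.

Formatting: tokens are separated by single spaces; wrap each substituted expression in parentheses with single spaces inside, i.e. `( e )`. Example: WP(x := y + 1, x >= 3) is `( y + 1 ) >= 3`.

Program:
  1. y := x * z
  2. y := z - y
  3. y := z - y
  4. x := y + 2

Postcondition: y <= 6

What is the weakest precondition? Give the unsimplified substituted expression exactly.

Answer: ( z - ( z - ( x * z ) ) ) <= 6

Derivation:
post: y <= 6
stmt 4: x := y + 2  -- replace 0 occurrence(s) of x with (y + 2)
  => y <= 6
stmt 3: y := z - y  -- replace 1 occurrence(s) of y with (z - y)
  => ( z - y ) <= 6
stmt 2: y := z - y  -- replace 1 occurrence(s) of y with (z - y)
  => ( z - ( z - y ) ) <= 6
stmt 1: y := x * z  -- replace 1 occurrence(s) of y with (x * z)
  => ( z - ( z - ( x * z ) ) ) <= 6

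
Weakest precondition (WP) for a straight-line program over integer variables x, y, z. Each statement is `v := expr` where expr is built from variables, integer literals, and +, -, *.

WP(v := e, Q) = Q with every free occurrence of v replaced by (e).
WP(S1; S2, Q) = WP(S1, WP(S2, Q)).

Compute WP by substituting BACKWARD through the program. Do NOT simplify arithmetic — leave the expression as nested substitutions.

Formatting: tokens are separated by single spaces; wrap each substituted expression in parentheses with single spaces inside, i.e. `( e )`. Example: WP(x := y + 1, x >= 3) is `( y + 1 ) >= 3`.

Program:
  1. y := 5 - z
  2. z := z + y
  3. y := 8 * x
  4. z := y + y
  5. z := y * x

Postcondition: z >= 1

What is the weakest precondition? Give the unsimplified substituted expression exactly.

Answer: ( ( 8 * x ) * x ) >= 1

Derivation:
post: z >= 1
stmt 5: z := y * x  -- replace 1 occurrence(s) of z with (y * x)
  => ( y * x ) >= 1
stmt 4: z := y + y  -- replace 0 occurrence(s) of z with (y + y)
  => ( y * x ) >= 1
stmt 3: y := 8 * x  -- replace 1 occurrence(s) of y with (8 * x)
  => ( ( 8 * x ) * x ) >= 1
stmt 2: z := z + y  -- replace 0 occurrence(s) of z with (z + y)
  => ( ( 8 * x ) * x ) >= 1
stmt 1: y := 5 - z  -- replace 0 occurrence(s) of y with (5 - z)
  => ( ( 8 * x ) * x ) >= 1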